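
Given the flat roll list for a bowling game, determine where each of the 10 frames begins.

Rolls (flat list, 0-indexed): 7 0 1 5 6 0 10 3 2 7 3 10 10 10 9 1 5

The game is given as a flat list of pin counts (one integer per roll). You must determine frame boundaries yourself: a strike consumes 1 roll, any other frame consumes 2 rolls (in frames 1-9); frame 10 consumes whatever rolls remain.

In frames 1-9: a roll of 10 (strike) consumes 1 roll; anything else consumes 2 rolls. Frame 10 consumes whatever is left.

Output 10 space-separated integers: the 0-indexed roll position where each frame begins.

Frame 1 starts at roll index 0: rolls=7,0 (sum=7), consumes 2 rolls
Frame 2 starts at roll index 2: rolls=1,5 (sum=6), consumes 2 rolls
Frame 3 starts at roll index 4: rolls=6,0 (sum=6), consumes 2 rolls
Frame 4 starts at roll index 6: roll=10 (strike), consumes 1 roll
Frame 5 starts at roll index 7: rolls=3,2 (sum=5), consumes 2 rolls
Frame 6 starts at roll index 9: rolls=7,3 (sum=10), consumes 2 rolls
Frame 7 starts at roll index 11: roll=10 (strike), consumes 1 roll
Frame 8 starts at roll index 12: roll=10 (strike), consumes 1 roll
Frame 9 starts at roll index 13: roll=10 (strike), consumes 1 roll
Frame 10 starts at roll index 14: 3 remaining rolls

Answer: 0 2 4 6 7 9 11 12 13 14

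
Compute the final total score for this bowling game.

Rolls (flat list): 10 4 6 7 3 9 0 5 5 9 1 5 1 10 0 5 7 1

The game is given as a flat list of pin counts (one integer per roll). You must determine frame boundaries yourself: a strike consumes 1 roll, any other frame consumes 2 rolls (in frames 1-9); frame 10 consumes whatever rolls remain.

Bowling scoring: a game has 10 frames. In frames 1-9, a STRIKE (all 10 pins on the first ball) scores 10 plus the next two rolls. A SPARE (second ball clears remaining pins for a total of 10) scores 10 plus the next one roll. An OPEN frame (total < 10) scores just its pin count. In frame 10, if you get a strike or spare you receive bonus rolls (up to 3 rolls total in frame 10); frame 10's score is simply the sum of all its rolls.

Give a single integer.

Frame 1: STRIKE. 10 + next two rolls (4+6) = 20. Cumulative: 20
Frame 2: SPARE (4+6=10). 10 + next roll (7) = 17. Cumulative: 37
Frame 3: SPARE (7+3=10). 10 + next roll (9) = 19. Cumulative: 56
Frame 4: OPEN (9+0=9). Cumulative: 65
Frame 5: SPARE (5+5=10). 10 + next roll (9) = 19. Cumulative: 84
Frame 6: SPARE (9+1=10). 10 + next roll (5) = 15. Cumulative: 99
Frame 7: OPEN (5+1=6). Cumulative: 105
Frame 8: STRIKE. 10 + next two rolls (0+5) = 15. Cumulative: 120
Frame 9: OPEN (0+5=5). Cumulative: 125
Frame 10: OPEN. Sum of all frame-10 rolls (7+1) = 8. Cumulative: 133

Answer: 133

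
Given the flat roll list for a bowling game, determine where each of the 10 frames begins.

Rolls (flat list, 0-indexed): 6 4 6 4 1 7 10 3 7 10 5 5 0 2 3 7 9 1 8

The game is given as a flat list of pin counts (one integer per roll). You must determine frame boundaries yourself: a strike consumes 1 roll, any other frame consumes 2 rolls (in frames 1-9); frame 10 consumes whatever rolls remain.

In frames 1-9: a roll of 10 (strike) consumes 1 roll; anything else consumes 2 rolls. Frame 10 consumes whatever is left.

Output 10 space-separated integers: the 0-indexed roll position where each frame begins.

Answer: 0 2 4 6 7 9 10 12 14 16

Derivation:
Frame 1 starts at roll index 0: rolls=6,4 (sum=10), consumes 2 rolls
Frame 2 starts at roll index 2: rolls=6,4 (sum=10), consumes 2 rolls
Frame 3 starts at roll index 4: rolls=1,7 (sum=8), consumes 2 rolls
Frame 4 starts at roll index 6: roll=10 (strike), consumes 1 roll
Frame 5 starts at roll index 7: rolls=3,7 (sum=10), consumes 2 rolls
Frame 6 starts at roll index 9: roll=10 (strike), consumes 1 roll
Frame 7 starts at roll index 10: rolls=5,5 (sum=10), consumes 2 rolls
Frame 8 starts at roll index 12: rolls=0,2 (sum=2), consumes 2 rolls
Frame 9 starts at roll index 14: rolls=3,7 (sum=10), consumes 2 rolls
Frame 10 starts at roll index 16: 3 remaining rolls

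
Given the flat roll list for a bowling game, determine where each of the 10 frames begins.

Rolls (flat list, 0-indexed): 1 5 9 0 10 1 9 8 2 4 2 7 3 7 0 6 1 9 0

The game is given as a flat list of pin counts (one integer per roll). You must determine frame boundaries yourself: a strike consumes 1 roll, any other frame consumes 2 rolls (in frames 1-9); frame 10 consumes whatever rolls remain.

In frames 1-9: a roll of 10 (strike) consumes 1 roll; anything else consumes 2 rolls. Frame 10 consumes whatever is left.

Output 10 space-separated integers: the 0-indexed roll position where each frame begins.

Answer: 0 2 4 5 7 9 11 13 15 17

Derivation:
Frame 1 starts at roll index 0: rolls=1,5 (sum=6), consumes 2 rolls
Frame 2 starts at roll index 2: rolls=9,0 (sum=9), consumes 2 rolls
Frame 3 starts at roll index 4: roll=10 (strike), consumes 1 roll
Frame 4 starts at roll index 5: rolls=1,9 (sum=10), consumes 2 rolls
Frame 5 starts at roll index 7: rolls=8,2 (sum=10), consumes 2 rolls
Frame 6 starts at roll index 9: rolls=4,2 (sum=6), consumes 2 rolls
Frame 7 starts at roll index 11: rolls=7,3 (sum=10), consumes 2 rolls
Frame 8 starts at roll index 13: rolls=7,0 (sum=7), consumes 2 rolls
Frame 9 starts at roll index 15: rolls=6,1 (sum=7), consumes 2 rolls
Frame 10 starts at roll index 17: 2 remaining rolls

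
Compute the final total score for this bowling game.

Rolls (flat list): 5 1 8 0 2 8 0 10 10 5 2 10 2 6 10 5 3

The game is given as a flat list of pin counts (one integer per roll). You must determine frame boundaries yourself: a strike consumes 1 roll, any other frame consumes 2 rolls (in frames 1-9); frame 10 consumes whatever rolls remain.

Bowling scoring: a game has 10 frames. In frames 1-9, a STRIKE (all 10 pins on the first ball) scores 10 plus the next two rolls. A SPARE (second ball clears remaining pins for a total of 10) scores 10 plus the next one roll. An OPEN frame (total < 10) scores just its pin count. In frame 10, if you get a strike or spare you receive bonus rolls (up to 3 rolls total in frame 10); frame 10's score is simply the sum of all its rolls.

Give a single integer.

Answer: 120

Derivation:
Frame 1: OPEN (5+1=6). Cumulative: 6
Frame 2: OPEN (8+0=8). Cumulative: 14
Frame 3: SPARE (2+8=10). 10 + next roll (0) = 10. Cumulative: 24
Frame 4: SPARE (0+10=10). 10 + next roll (10) = 20. Cumulative: 44
Frame 5: STRIKE. 10 + next two rolls (5+2) = 17. Cumulative: 61
Frame 6: OPEN (5+2=7). Cumulative: 68
Frame 7: STRIKE. 10 + next two rolls (2+6) = 18. Cumulative: 86
Frame 8: OPEN (2+6=8). Cumulative: 94
Frame 9: STRIKE. 10 + next two rolls (5+3) = 18. Cumulative: 112
Frame 10: OPEN. Sum of all frame-10 rolls (5+3) = 8. Cumulative: 120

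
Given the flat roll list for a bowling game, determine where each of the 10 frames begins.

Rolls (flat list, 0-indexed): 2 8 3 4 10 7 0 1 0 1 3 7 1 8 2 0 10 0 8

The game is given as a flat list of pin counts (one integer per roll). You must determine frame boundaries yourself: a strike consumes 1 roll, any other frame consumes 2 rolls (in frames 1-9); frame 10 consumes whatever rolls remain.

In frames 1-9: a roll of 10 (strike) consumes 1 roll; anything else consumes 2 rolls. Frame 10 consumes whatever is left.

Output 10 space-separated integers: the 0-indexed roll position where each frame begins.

Answer: 0 2 4 5 7 9 11 13 15 17

Derivation:
Frame 1 starts at roll index 0: rolls=2,8 (sum=10), consumes 2 rolls
Frame 2 starts at roll index 2: rolls=3,4 (sum=7), consumes 2 rolls
Frame 3 starts at roll index 4: roll=10 (strike), consumes 1 roll
Frame 4 starts at roll index 5: rolls=7,0 (sum=7), consumes 2 rolls
Frame 5 starts at roll index 7: rolls=1,0 (sum=1), consumes 2 rolls
Frame 6 starts at roll index 9: rolls=1,3 (sum=4), consumes 2 rolls
Frame 7 starts at roll index 11: rolls=7,1 (sum=8), consumes 2 rolls
Frame 8 starts at roll index 13: rolls=8,2 (sum=10), consumes 2 rolls
Frame 9 starts at roll index 15: rolls=0,10 (sum=10), consumes 2 rolls
Frame 10 starts at roll index 17: 2 remaining rolls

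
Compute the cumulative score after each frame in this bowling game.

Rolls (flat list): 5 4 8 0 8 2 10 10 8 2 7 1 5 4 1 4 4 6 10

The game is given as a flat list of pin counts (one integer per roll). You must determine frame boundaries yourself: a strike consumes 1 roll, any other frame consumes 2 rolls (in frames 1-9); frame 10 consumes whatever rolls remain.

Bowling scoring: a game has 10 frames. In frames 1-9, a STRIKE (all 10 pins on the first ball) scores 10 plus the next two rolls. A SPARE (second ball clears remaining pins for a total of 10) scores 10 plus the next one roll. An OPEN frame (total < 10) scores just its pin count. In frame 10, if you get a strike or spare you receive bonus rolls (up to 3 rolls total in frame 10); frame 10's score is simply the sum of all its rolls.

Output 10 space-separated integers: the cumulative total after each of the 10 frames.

Frame 1: OPEN (5+4=9). Cumulative: 9
Frame 2: OPEN (8+0=8). Cumulative: 17
Frame 3: SPARE (8+2=10). 10 + next roll (10) = 20. Cumulative: 37
Frame 4: STRIKE. 10 + next two rolls (10+8) = 28. Cumulative: 65
Frame 5: STRIKE. 10 + next two rolls (8+2) = 20. Cumulative: 85
Frame 6: SPARE (8+2=10). 10 + next roll (7) = 17. Cumulative: 102
Frame 7: OPEN (7+1=8). Cumulative: 110
Frame 8: OPEN (5+4=9). Cumulative: 119
Frame 9: OPEN (1+4=5). Cumulative: 124
Frame 10: SPARE. Sum of all frame-10 rolls (4+6+10) = 20. Cumulative: 144

Answer: 9 17 37 65 85 102 110 119 124 144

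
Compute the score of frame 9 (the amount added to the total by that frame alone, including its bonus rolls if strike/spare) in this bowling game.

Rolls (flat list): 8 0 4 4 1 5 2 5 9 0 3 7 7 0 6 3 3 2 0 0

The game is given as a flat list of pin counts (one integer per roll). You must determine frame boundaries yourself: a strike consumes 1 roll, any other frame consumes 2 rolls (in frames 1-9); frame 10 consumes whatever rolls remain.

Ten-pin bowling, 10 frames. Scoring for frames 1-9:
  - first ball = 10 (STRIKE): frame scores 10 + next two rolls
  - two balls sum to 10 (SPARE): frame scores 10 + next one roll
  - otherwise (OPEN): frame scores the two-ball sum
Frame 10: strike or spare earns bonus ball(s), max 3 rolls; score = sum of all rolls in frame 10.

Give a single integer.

Answer: 5

Derivation:
Frame 1: OPEN (8+0=8). Cumulative: 8
Frame 2: OPEN (4+4=8). Cumulative: 16
Frame 3: OPEN (1+5=6). Cumulative: 22
Frame 4: OPEN (2+5=7). Cumulative: 29
Frame 5: OPEN (9+0=9). Cumulative: 38
Frame 6: SPARE (3+7=10). 10 + next roll (7) = 17. Cumulative: 55
Frame 7: OPEN (7+0=7). Cumulative: 62
Frame 8: OPEN (6+3=9). Cumulative: 71
Frame 9: OPEN (3+2=5). Cumulative: 76
Frame 10: OPEN. Sum of all frame-10 rolls (0+0) = 0. Cumulative: 76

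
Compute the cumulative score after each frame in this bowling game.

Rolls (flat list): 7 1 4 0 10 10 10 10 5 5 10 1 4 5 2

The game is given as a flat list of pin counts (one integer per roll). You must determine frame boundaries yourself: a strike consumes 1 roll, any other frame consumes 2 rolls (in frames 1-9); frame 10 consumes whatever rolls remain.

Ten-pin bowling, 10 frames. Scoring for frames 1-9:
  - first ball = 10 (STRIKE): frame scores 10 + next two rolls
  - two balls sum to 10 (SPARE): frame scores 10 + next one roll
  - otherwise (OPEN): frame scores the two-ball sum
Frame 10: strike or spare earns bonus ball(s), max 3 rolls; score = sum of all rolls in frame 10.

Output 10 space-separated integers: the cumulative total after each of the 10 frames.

Frame 1: OPEN (7+1=8). Cumulative: 8
Frame 2: OPEN (4+0=4). Cumulative: 12
Frame 3: STRIKE. 10 + next two rolls (10+10) = 30. Cumulative: 42
Frame 4: STRIKE. 10 + next two rolls (10+10) = 30. Cumulative: 72
Frame 5: STRIKE. 10 + next two rolls (10+5) = 25. Cumulative: 97
Frame 6: STRIKE. 10 + next two rolls (5+5) = 20. Cumulative: 117
Frame 7: SPARE (5+5=10). 10 + next roll (10) = 20. Cumulative: 137
Frame 8: STRIKE. 10 + next two rolls (1+4) = 15. Cumulative: 152
Frame 9: OPEN (1+4=5). Cumulative: 157
Frame 10: OPEN. Sum of all frame-10 rolls (5+2) = 7. Cumulative: 164

Answer: 8 12 42 72 97 117 137 152 157 164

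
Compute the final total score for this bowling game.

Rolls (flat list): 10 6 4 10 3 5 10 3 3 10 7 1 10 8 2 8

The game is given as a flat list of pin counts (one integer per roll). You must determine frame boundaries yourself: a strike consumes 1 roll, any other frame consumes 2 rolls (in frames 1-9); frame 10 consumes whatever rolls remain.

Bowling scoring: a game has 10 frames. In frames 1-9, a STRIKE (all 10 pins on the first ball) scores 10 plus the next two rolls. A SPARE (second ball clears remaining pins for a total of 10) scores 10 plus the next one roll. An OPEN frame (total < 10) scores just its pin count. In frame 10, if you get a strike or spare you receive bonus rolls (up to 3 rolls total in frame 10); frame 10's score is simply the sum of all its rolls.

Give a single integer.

Frame 1: STRIKE. 10 + next two rolls (6+4) = 20. Cumulative: 20
Frame 2: SPARE (6+4=10). 10 + next roll (10) = 20. Cumulative: 40
Frame 3: STRIKE. 10 + next two rolls (3+5) = 18. Cumulative: 58
Frame 4: OPEN (3+5=8). Cumulative: 66
Frame 5: STRIKE. 10 + next two rolls (3+3) = 16. Cumulative: 82
Frame 6: OPEN (3+3=6). Cumulative: 88
Frame 7: STRIKE. 10 + next two rolls (7+1) = 18. Cumulative: 106
Frame 8: OPEN (7+1=8). Cumulative: 114
Frame 9: STRIKE. 10 + next two rolls (8+2) = 20. Cumulative: 134
Frame 10: SPARE. Sum of all frame-10 rolls (8+2+8) = 18. Cumulative: 152

Answer: 152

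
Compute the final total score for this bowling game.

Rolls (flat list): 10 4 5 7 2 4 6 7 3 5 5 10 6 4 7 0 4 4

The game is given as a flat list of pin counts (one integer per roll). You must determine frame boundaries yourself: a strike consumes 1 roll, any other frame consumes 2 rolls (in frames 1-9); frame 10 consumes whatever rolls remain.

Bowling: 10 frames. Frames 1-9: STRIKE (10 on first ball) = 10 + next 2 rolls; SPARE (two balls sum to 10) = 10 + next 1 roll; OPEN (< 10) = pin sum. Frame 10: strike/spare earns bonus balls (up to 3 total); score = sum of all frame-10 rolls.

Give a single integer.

Answer: 141

Derivation:
Frame 1: STRIKE. 10 + next two rolls (4+5) = 19. Cumulative: 19
Frame 2: OPEN (4+5=9). Cumulative: 28
Frame 3: OPEN (7+2=9). Cumulative: 37
Frame 4: SPARE (4+6=10). 10 + next roll (7) = 17. Cumulative: 54
Frame 5: SPARE (7+3=10). 10 + next roll (5) = 15. Cumulative: 69
Frame 6: SPARE (5+5=10). 10 + next roll (10) = 20. Cumulative: 89
Frame 7: STRIKE. 10 + next two rolls (6+4) = 20. Cumulative: 109
Frame 8: SPARE (6+4=10). 10 + next roll (7) = 17. Cumulative: 126
Frame 9: OPEN (7+0=7). Cumulative: 133
Frame 10: OPEN. Sum of all frame-10 rolls (4+4) = 8. Cumulative: 141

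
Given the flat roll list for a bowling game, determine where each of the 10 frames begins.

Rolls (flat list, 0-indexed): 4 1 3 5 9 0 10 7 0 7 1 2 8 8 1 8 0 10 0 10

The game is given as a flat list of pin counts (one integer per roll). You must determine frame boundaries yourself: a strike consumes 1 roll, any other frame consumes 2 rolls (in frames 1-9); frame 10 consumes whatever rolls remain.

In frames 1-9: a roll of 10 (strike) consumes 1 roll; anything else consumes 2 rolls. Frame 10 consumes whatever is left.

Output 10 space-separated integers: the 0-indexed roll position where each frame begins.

Frame 1 starts at roll index 0: rolls=4,1 (sum=5), consumes 2 rolls
Frame 2 starts at roll index 2: rolls=3,5 (sum=8), consumes 2 rolls
Frame 3 starts at roll index 4: rolls=9,0 (sum=9), consumes 2 rolls
Frame 4 starts at roll index 6: roll=10 (strike), consumes 1 roll
Frame 5 starts at roll index 7: rolls=7,0 (sum=7), consumes 2 rolls
Frame 6 starts at roll index 9: rolls=7,1 (sum=8), consumes 2 rolls
Frame 7 starts at roll index 11: rolls=2,8 (sum=10), consumes 2 rolls
Frame 8 starts at roll index 13: rolls=8,1 (sum=9), consumes 2 rolls
Frame 9 starts at roll index 15: rolls=8,0 (sum=8), consumes 2 rolls
Frame 10 starts at roll index 17: 3 remaining rolls

Answer: 0 2 4 6 7 9 11 13 15 17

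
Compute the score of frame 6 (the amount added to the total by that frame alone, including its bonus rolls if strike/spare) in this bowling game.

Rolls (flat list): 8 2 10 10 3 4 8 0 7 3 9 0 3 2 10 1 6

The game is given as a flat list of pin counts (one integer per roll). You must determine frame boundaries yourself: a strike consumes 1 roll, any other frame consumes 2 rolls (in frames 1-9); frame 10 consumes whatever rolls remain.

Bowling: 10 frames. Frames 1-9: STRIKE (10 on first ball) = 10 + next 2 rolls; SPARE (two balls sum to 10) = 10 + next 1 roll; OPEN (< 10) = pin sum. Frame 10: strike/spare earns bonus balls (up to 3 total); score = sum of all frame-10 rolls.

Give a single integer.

Answer: 19

Derivation:
Frame 1: SPARE (8+2=10). 10 + next roll (10) = 20. Cumulative: 20
Frame 2: STRIKE. 10 + next two rolls (10+3) = 23. Cumulative: 43
Frame 3: STRIKE. 10 + next two rolls (3+4) = 17. Cumulative: 60
Frame 4: OPEN (3+4=7). Cumulative: 67
Frame 5: OPEN (8+0=8). Cumulative: 75
Frame 6: SPARE (7+3=10). 10 + next roll (9) = 19. Cumulative: 94
Frame 7: OPEN (9+0=9). Cumulative: 103
Frame 8: OPEN (3+2=5). Cumulative: 108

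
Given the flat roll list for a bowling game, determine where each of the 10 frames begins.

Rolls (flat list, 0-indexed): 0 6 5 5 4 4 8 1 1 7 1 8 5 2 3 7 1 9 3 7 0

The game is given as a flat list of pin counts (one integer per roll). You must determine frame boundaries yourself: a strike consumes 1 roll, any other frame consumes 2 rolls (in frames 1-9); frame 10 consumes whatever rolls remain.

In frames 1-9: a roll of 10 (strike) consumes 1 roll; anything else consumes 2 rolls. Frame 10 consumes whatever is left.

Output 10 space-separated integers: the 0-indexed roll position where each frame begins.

Answer: 0 2 4 6 8 10 12 14 16 18

Derivation:
Frame 1 starts at roll index 0: rolls=0,6 (sum=6), consumes 2 rolls
Frame 2 starts at roll index 2: rolls=5,5 (sum=10), consumes 2 rolls
Frame 3 starts at roll index 4: rolls=4,4 (sum=8), consumes 2 rolls
Frame 4 starts at roll index 6: rolls=8,1 (sum=9), consumes 2 rolls
Frame 5 starts at roll index 8: rolls=1,7 (sum=8), consumes 2 rolls
Frame 6 starts at roll index 10: rolls=1,8 (sum=9), consumes 2 rolls
Frame 7 starts at roll index 12: rolls=5,2 (sum=7), consumes 2 rolls
Frame 8 starts at roll index 14: rolls=3,7 (sum=10), consumes 2 rolls
Frame 9 starts at roll index 16: rolls=1,9 (sum=10), consumes 2 rolls
Frame 10 starts at roll index 18: 3 remaining rolls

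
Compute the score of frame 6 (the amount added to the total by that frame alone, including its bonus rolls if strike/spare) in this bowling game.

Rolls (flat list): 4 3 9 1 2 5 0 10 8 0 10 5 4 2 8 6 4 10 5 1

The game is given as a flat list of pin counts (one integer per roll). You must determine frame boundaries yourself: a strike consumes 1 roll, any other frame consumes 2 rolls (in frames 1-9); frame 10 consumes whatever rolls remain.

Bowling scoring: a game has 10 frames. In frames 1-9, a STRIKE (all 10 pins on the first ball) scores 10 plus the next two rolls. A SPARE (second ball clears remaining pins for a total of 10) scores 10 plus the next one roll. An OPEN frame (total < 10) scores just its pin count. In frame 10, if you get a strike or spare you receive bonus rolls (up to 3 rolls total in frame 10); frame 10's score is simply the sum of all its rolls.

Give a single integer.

Frame 1: OPEN (4+3=7). Cumulative: 7
Frame 2: SPARE (9+1=10). 10 + next roll (2) = 12. Cumulative: 19
Frame 3: OPEN (2+5=7). Cumulative: 26
Frame 4: SPARE (0+10=10). 10 + next roll (8) = 18. Cumulative: 44
Frame 5: OPEN (8+0=8). Cumulative: 52
Frame 6: STRIKE. 10 + next two rolls (5+4) = 19. Cumulative: 71
Frame 7: OPEN (5+4=9). Cumulative: 80
Frame 8: SPARE (2+8=10). 10 + next roll (6) = 16. Cumulative: 96

Answer: 19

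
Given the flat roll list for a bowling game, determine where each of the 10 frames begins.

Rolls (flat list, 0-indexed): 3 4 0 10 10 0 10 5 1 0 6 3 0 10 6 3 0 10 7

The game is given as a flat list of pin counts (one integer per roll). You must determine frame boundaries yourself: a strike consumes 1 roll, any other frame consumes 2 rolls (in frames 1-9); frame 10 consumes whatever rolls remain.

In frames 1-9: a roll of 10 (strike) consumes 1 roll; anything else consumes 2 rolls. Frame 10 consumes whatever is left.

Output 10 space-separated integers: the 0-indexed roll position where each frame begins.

Answer: 0 2 4 5 7 9 11 13 14 16

Derivation:
Frame 1 starts at roll index 0: rolls=3,4 (sum=7), consumes 2 rolls
Frame 2 starts at roll index 2: rolls=0,10 (sum=10), consumes 2 rolls
Frame 3 starts at roll index 4: roll=10 (strike), consumes 1 roll
Frame 4 starts at roll index 5: rolls=0,10 (sum=10), consumes 2 rolls
Frame 5 starts at roll index 7: rolls=5,1 (sum=6), consumes 2 rolls
Frame 6 starts at roll index 9: rolls=0,6 (sum=6), consumes 2 rolls
Frame 7 starts at roll index 11: rolls=3,0 (sum=3), consumes 2 rolls
Frame 8 starts at roll index 13: roll=10 (strike), consumes 1 roll
Frame 9 starts at roll index 14: rolls=6,3 (sum=9), consumes 2 rolls
Frame 10 starts at roll index 16: 3 remaining rolls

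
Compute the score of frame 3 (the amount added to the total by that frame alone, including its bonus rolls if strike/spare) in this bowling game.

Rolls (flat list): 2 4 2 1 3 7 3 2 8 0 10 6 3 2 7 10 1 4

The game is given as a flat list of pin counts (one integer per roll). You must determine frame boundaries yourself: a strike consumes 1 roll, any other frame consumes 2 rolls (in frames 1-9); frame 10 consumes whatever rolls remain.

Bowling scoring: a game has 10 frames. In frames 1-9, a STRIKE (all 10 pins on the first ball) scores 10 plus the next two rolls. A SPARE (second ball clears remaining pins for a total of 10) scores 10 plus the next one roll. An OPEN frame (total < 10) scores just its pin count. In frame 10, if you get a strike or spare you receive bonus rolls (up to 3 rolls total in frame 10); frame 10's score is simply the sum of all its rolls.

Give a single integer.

Frame 1: OPEN (2+4=6). Cumulative: 6
Frame 2: OPEN (2+1=3). Cumulative: 9
Frame 3: SPARE (3+7=10). 10 + next roll (3) = 13. Cumulative: 22
Frame 4: OPEN (3+2=5). Cumulative: 27
Frame 5: OPEN (8+0=8). Cumulative: 35

Answer: 13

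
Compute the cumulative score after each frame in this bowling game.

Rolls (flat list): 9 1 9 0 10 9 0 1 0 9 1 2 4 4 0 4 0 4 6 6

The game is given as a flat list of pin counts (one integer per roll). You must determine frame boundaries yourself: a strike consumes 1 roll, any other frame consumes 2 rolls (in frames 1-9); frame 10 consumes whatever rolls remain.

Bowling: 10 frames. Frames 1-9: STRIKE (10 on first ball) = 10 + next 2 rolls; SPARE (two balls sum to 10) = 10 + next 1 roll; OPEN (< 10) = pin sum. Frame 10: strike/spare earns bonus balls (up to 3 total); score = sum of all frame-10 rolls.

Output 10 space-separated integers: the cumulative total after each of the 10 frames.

Frame 1: SPARE (9+1=10). 10 + next roll (9) = 19. Cumulative: 19
Frame 2: OPEN (9+0=9). Cumulative: 28
Frame 3: STRIKE. 10 + next two rolls (9+0) = 19. Cumulative: 47
Frame 4: OPEN (9+0=9). Cumulative: 56
Frame 5: OPEN (1+0=1). Cumulative: 57
Frame 6: SPARE (9+1=10). 10 + next roll (2) = 12. Cumulative: 69
Frame 7: OPEN (2+4=6). Cumulative: 75
Frame 8: OPEN (4+0=4). Cumulative: 79
Frame 9: OPEN (4+0=4). Cumulative: 83
Frame 10: SPARE. Sum of all frame-10 rolls (4+6+6) = 16. Cumulative: 99

Answer: 19 28 47 56 57 69 75 79 83 99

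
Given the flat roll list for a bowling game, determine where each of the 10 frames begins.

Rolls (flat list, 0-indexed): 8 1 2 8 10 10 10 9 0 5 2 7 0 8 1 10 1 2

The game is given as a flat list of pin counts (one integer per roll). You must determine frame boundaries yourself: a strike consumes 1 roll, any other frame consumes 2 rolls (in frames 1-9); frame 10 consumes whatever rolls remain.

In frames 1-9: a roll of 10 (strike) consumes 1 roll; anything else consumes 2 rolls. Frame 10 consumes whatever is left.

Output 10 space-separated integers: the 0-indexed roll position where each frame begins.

Frame 1 starts at roll index 0: rolls=8,1 (sum=9), consumes 2 rolls
Frame 2 starts at roll index 2: rolls=2,8 (sum=10), consumes 2 rolls
Frame 3 starts at roll index 4: roll=10 (strike), consumes 1 roll
Frame 4 starts at roll index 5: roll=10 (strike), consumes 1 roll
Frame 5 starts at roll index 6: roll=10 (strike), consumes 1 roll
Frame 6 starts at roll index 7: rolls=9,0 (sum=9), consumes 2 rolls
Frame 7 starts at roll index 9: rolls=5,2 (sum=7), consumes 2 rolls
Frame 8 starts at roll index 11: rolls=7,0 (sum=7), consumes 2 rolls
Frame 9 starts at roll index 13: rolls=8,1 (sum=9), consumes 2 rolls
Frame 10 starts at roll index 15: 3 remaining rolls

Answer: 0 2 4 5 6 7 9 11 13 15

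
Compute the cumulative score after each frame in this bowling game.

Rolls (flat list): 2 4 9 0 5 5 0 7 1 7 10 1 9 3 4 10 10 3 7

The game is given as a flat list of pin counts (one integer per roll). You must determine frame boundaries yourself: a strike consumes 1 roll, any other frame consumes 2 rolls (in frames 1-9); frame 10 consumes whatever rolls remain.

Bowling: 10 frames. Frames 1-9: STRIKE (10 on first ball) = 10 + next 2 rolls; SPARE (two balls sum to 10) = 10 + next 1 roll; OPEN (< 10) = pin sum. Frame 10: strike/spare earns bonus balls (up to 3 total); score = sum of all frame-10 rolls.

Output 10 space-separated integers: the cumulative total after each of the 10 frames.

Answer: 6 15 25 32 40 60 73 80 103 123

Derivation:
Frame 1: OPEN (2+4=6). Cumulative: 6
Frame 2: OPEN (9+0=9). Cumulative: 15
Frame 3: SPARE (5+5=10). 10 + next roll (0) = 10. Cumulative: 25
Frame 4: OPEN (0+7=7). Cumulative: 32
Frame 5: OPEN (1+7=8). Cumulative: 40
Frame 6: STRIKE. 10 + next two rolls (1+9) = 20. Cumulative: 60
Frame 7: SPARE (1+9=10). 10 + next roll (3) = 13. Cumulative: 73
Frame 8: OPEN (3+4=7). Cumulative: 80
Frame 9: STRIKE. 10 + next two rolls (10+3) = 23. Cumulative: 103
Frame 10: STRIKE. Sum of all frame-10 rolls (10+3+7) = 20. Cumulative: 123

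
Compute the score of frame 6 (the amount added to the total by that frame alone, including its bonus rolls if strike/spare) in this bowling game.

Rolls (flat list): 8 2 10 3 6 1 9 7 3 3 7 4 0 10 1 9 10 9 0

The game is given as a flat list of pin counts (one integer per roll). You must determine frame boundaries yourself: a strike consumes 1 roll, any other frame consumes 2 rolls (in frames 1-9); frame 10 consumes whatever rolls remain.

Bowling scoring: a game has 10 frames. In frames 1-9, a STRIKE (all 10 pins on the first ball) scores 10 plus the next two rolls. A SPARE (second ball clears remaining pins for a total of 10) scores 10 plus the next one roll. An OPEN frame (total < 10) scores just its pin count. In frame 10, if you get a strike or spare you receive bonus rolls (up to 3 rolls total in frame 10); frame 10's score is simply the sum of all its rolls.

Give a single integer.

Frame 1: SPARE (8+2=10). 10 + next roll (10) = 20. Cumulative: 20
Frame 2: STRIKE. 10 + next two rolls (3+6) = 19. Cumulative: 39
Frame 3: OPEN (3+6=9). Cumulative: 48
Frame 4: SPARE (1+9=10). 10 + next roll (7) = 17. Cumulative: 65
Frame 5: SPARE (7+3=10). 10 + next roll (3) = 13. Cumulative: 78
Frame 6: SPARE (3+7=10). 10 + next roll (4) = 14. Cumulative: 92
Frame 7: OPEN (4+0=4). Cumulative: 96
Frame 8: STRIKE. 10 + next two rolls (1+9) = 20. Cumulative: 116

Answer: 14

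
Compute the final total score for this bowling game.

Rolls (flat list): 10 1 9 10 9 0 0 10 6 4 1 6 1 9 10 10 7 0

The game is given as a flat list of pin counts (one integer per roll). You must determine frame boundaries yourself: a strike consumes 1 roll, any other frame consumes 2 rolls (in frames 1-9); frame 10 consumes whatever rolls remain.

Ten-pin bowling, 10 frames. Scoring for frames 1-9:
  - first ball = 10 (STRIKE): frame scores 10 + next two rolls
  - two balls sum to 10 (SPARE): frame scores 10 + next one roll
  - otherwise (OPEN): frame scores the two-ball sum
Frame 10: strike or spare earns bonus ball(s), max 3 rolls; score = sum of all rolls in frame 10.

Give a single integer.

Answer: 166

Derivation:
Frame 1: STRIKE. 10 + next two rolls (1+9) = 20. Cumulative: 20
Frame 2: SPARE (1+9=10). 10 + next roll (10) = 20. Cumulative: 40
Frame 3: STRIKE. 10 + next two rolls (9+0) = 19. Cumulative: 59
Frame 4: OPEN (9+0=9). Cumulative: 68
Frame 5: SPARE (0+10=10). 10 + next roll (6) = 16. Cumulative: 84
Frame 6: SPARE (6+4=10). 10 + next roll (1) = 11. Cumulative: 95
Frame 7: OPEN (1+6=7). Cumulative: 102
Frame 8: SPARE (1+9=10). 10 + next roll (10) = 20. Cumulative: 122
Frame 9: STRIKE. 10 + next two rolls (10+7) = 27. Cumulative: 149
Frame 10: STRIKE. Sum of all frame-10 rolls (10+7+0) = 17. Cumulative: 166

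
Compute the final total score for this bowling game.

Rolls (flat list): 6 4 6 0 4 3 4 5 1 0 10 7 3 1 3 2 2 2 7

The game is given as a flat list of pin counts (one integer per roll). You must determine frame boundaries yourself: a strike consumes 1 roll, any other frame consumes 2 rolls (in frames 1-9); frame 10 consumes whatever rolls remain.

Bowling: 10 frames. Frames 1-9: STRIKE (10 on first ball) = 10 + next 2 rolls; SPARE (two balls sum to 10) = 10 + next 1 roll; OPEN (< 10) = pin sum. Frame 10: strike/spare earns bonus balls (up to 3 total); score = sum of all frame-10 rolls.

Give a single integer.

Frame 1: SPARE (6+4=10). 10 + next roll (6) = 16. Cumulative: 16
Frame 2: OPEN (6+0=6). Cumulative: 22
Frame 3: OPEN (4+3=7). Cumulative: 29
Frame 4: OPEN (4+5=9). Cumulative: 38
Frame 5: OPEN (1+0=1). Cumulative: 39
Frame 6: STRIKE. 10 + next two rolls (7+3) = 20. Cumulative: 59
Frame 7: SPARE (7+3=10). 10 + next roll (1) = 11. Cumulative: 70
Frame 8: OPEN (1+3=4). Cumulative: 74
Frame 9: OPEN (2+2=4). Cumulative: 78
Frame 10: OPEN. Sum of all frame-10 rolls (2+7) = 9. Cumulative: 87

Answer: 87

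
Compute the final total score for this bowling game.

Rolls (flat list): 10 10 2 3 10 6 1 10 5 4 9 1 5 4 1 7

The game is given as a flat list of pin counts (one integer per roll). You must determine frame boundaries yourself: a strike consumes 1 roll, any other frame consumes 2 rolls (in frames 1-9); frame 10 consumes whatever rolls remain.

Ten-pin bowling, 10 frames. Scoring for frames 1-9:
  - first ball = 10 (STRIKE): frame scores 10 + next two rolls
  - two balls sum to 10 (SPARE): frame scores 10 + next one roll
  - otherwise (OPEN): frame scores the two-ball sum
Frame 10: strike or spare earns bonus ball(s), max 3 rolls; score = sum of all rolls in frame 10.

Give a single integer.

Answer: 126

Derivation:
Frame 1: STRIKE. 10 + next two rolls (10+2) = 22. Cumulative: 22
Frame 2: STRIKE. 10 + next two rolls (2+3) = 15. Cumulative: 37
Frame 3: OPEN (2+3=5). Cumulative: 42
Frame 4: STRIKE. 10 + next two rolls (6+1) = 17. Cumulative: 59
Frame 5: OPEN (6+1=7). Cumulative: 66
Frame 6: STRIKE. 10 + next two rolls (5+4) = 19. Cumulative: 85
Frame 7: OPEN (5+4=9). Cumulative: 94
Frame 8: SPARE (9+1=10). 10 + next roll (5) = 15. Cumulative: 109
Frame 9: OPEN (5+4=9). Cumulative: 118
Frame 10: OPEN. Sum of all frame-10 rolls (1+7) = 8. Cumulative: 126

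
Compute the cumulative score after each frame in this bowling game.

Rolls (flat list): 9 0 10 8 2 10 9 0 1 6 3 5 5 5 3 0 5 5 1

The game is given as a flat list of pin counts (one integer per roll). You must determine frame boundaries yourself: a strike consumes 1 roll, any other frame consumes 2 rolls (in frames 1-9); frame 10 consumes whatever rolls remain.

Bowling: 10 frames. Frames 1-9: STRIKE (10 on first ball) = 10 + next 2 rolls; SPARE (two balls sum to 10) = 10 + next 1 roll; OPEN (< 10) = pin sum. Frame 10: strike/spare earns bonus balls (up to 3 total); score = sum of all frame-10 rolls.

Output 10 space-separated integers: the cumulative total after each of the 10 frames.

Frame 1: OPEN (9+0=9). Cumulative: 9
Frame 2: STRIKE. 10 + next two rolls (8+2) = 20. Cumulative: 29
Frame 3: SPARE (8+2=10). 10 + next roll (10) = 20. Cumulative: 49
Frame 4: STRIKE. 10 + next two rolls (9+0) = 19. Cumulative: 68
Frame 5: OPEN (9+0=9). Cumulative: 77
Frame 6: OPEN (1+6=7). Cumulative: 84
Frame 7: OPEN (3+5=8). Cumulative: 92
Frame 8: SPARE (5+5=10). 10 + next roll (3) = 13. Cumulative: 105
Frame 9: OPEN (3+0=3). Cumulative: 108
Frame 10: SPARE. Sum of all frame-10 rolls (5+5+1) = 11. Cumulative: 119

Answer: 9 29 49 68 77 84 92 105 108 119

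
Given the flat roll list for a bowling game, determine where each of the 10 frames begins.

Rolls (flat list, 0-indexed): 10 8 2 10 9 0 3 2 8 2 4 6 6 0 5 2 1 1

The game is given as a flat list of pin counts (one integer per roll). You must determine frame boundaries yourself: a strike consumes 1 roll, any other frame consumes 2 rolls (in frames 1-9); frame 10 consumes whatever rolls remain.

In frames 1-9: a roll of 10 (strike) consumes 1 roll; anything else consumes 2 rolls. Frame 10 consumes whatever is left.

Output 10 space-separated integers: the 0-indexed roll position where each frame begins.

Frame 1 starts at roll index 0: roll=10 (strike), consumes 1 roll
Frame 2 starts at roll index 1: rolls=8,2 (sum=10), consumes 2 rolls
Frame 3 starts at roll index 3: roll=10 (strike), consumes 1 roll
Frame 4 starts at roll index 4: rolls=9,0 (sum=9), consumes 2 rolls
Frame 5 starts at roll index 6: rolls=3,2 (sum=5), consumes 2 rolls
Frame 6 starts at roll index 8: rolls=8,2 (sum=10), consumes 2 rolls
Frame 7 starts at roll index 10: rolls=4,6 (sum=10), consumes 2 rolls
Frame 8 starts at roll index 12: rolls=6,0 (sum=6), consumes 2 rolls
Frame 9 starts at roll index 14: rolls=5,2 (sum=7), consumes 2 rolls
Frame 10 starts at roll index 16: 2 remaining rolls

Answer: 0 1 3 4 6 8 10 12 14 16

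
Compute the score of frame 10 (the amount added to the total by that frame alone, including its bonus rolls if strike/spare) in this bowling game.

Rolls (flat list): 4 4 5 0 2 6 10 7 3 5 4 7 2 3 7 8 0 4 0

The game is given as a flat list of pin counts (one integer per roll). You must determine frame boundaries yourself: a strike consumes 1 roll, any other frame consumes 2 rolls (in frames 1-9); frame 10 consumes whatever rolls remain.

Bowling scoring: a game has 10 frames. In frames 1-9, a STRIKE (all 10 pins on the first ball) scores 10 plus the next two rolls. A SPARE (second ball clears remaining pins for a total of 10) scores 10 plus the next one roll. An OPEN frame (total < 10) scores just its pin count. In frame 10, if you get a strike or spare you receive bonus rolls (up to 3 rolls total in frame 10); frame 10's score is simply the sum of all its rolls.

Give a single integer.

Frame 1: OPEN (4+4=8). Cumulative: 8
Frame 2: OPEN (5+0=5). Cumulative: 13
Frame 3: OPEN (2+6=8). Cumulative: 21
Frame 4: STRIKE. 10 + next two rolls (7+3) = 20. Cumulative: 41
Frame 5: SPARE (7+3=10). 10 + next roll (5) = 15. Cumulative: 56
Frame 6: OPEN (5+4=9). Cumulative: 65
Frame 7: OPEN (7+2=9). Cumulative: 74
Frame 8: SPARE (3+7=10). 10 + next roll (8) = 18. Cumulative: 92
Frame 9: OPEN (8+0=8). Cumulative: 100
Frame 10: OPEN. Sum of all frame-10 rolls (4+0) = 4. Cumulative: 104

Answer: 4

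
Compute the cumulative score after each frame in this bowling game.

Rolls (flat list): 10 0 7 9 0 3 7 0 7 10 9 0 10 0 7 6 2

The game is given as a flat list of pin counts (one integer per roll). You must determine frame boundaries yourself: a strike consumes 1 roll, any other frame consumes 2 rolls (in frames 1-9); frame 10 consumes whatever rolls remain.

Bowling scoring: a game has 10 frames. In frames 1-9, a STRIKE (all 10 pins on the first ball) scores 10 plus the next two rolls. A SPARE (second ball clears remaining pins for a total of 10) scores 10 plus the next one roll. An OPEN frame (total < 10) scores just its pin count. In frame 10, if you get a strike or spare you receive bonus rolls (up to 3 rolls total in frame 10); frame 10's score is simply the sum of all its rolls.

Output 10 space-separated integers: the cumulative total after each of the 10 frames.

Answer: 17 24 33 43 50 69 78 95 102 110

Derivation:
Frame 1: STRIKE. 10 + next two rolls (0+7) = 17. Cumulative: 17
Frame 2: OPEN (0+7=7). Cumulative: 24
Frame 3: OPEN (9+0=9). Cumulative: 33
Frame 4: SPARE (3+7=10). 10 + next roll (0) = 10. Cumulative: 43
Frame 5: OPEN (0+7=7). Cumulative: 50
Frame 6: STRIKE. 10 + next two rolls (9+0) = 19. Cumulative: 69
Frame 7: OPEN (9+0=9). Cumulative: 78
Frame 8: STRIKE. 10 + next two rolls (0+7) = 17. Cumulative: 95
Frame 9: OPEN (0+7=7). Cumulative: 102
Frame 10: OPEN. Sum of all frame-10 rolls (6+2) = 8. Cumulative: 110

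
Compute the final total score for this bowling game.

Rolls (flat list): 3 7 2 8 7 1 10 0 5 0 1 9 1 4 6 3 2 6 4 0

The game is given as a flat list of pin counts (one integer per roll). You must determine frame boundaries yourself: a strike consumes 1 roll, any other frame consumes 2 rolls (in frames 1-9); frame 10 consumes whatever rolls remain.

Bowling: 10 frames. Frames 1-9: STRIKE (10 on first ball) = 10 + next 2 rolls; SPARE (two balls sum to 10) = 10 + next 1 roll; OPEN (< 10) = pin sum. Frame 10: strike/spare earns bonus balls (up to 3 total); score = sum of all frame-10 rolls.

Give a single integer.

Answer: 100

Derivation:
Frame 1: SPARE (3+7=10). 10 + next roll (2) = 12. Cumulative: 12
Frame 2: SPARE (2+8=10). 10 + next roll (7) = 17. Cumulative: 29
Frame 3: OPEN (7+1=8). Cumulative: 37
Frame 4: STRIKE. 10 + next two rolls (0+5) = 15. Cumulative: 52
Frame 5: OPEN (0+5=5). Cumulative: 57
Frame 6: OPEN (0+1=1). Cumulative: 58
Frame 7: SPARE (9+1=10). 10 + next roll (4) = 14. Cumulative: 72
Frame 8: SPARE (4+6=10). 10 + next roll (3) = 13. Cumulative: 85
Frame 9: OPEN (3+2=5). Cumulative: 90
Frame 10: SPARE. Sum of all frame-10 rolls (6+4+0) = 10. Cumulative: 100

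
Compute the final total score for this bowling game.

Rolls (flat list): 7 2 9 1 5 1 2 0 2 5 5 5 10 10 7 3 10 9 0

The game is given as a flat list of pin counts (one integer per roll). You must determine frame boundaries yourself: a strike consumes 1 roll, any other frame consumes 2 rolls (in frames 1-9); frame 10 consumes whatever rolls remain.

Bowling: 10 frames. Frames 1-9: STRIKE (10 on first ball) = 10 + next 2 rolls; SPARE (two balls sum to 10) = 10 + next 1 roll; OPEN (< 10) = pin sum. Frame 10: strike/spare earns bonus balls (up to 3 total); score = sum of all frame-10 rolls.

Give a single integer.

Answer: 145

Derivation:
Frame 1: OPEN (7+2=9). Cumulative: 9
Frame 2: SPARE (9+1=10). 10 + next roll (5) = 15. Cumulative: 24
Frame 3: OPEN (5+1=6). Cumulative: 30
Frame 4: OPEN (2+0=2). Cumulative: 32
Frame 5: OPEN (2+5=7). Cumulative: 39
Frame 6: SPARE (5+5=10). 10 + next roll (10) = 20. Cumulative: 59
Frame 7: STRIKE. 10 + next two rolls (10+7) = 27. Cumulative: 86
Frame 8: STRIKE. 10 + next two rolls (7+3) = 20. Cumulative: 106
Frame 9: SPARE (7+3=10). 10 + next roll (10) = 20. Cumulative: 126
Frame 10: STRIKE. Sum of all frame-10 rolls (10+9+0) = 19. Cumulative: 145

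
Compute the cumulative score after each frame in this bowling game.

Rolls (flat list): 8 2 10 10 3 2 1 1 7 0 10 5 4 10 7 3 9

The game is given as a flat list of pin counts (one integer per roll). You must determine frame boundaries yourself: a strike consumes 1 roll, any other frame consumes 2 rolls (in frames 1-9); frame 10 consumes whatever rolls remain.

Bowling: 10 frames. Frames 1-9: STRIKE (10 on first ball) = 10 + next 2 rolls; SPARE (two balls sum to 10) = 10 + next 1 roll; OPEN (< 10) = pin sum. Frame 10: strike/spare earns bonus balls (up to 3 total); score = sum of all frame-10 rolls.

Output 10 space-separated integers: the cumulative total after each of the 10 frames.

Answer: 20 43 58 63 65 72 91 100 120 139

Derivation:
Frame 1: SPARE (8+2=10). 10 + next roll (10) = 20. Cumulative: 20
Frame 2: STRIKE. 10 + next two rolls (10+3) = 23. Cumulative: 43
Frame 3: STRIKE. 10 + next two rolls (3+2) = 15. Cumulative: 58
Frame 4: OPEN (3+2=5). Cumulative: 63
Frame 5: OPEN (1+1=2). Cumulative: 65
Frame 6: OPEN (7+0=7). Cumulative: 72
Frame 7: STRIKE. 10 + next two rolls (5+4) = 19. Cumulative: 91
Frame 8: OPEN (5+4=9). Cumulative: 100
Frame 9: STRIKE. 10 + next two rolls (7+3) = 20. Cumulative: 120
Frame 10: SPARE. Sum of all frame-10 rolls (7+3+9) = 19. Cumulative: 139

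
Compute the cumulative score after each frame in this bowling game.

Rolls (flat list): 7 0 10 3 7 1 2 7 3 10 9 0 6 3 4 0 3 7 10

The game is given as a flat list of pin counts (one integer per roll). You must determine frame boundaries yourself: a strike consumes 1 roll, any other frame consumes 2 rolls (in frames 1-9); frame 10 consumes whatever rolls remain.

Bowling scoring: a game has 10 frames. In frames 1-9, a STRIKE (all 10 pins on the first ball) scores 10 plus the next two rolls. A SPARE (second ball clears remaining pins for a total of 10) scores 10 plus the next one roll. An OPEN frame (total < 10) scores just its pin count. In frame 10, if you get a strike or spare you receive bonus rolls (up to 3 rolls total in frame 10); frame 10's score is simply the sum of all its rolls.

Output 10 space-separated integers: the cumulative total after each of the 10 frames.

Frame 1: OPEN (7+0=7). Cumulative: 7
Frame 2: STRIKE. 10 + next two rolls (3+7) = 20. Cumulative: 27
Frame 3: SPARE (3+7=10). 10 + next roll (1) = 11. Cumulative: 38
Frame 4: OPEN (1+2=3). Cumulative: 41
Frame 5: SPARE (7+3=10). 10 + next roll (10) = 20. Cumulative: 61
Frame 6: STRIKE. 10 + next two rolls (9+0) = 19. Cumulative: 80
Frame 7: OPEN (9+0=9). Cumulative: 89
Frame 8: OPEN (6+3=9). Cumulative: 98
Frame 9: OPEN (4+0=4). Cumulative: 102
Frame 10: SPARE. Sum of all frame-10 rolls (3+7+10) = 20. Cumulative: 122

Answer: 7 27 38 41 61 80 89 98 102 122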